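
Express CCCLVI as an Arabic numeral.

CCCLVI: C=100, C=100, C=100, L=50, V=5, I=1
100 + 100 + 100 + 50 + 5 + 1 = 356

356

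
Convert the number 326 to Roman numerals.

Convert 326 to Roman numerals:
  326 contains 3×100 (CCC)
  26 contains 2×10 (XX)
  6 contains 1×5 (V)
  1 contains 1×1 (I)

CCCXXVI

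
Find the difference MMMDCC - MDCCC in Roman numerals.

MMMDCC = 3700
MDCCC = 1800
3700 - 1800 = 1900

MCM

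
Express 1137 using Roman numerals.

Convert 1137 to Roman numerals:
  1137 contains 1×1000 (M)
  137 contains 1×100 (C)
  37 contains 3×10 (XXX)
  7 contains 1×5 (V)
  2 contains 2×1 (II)

MCXXXVII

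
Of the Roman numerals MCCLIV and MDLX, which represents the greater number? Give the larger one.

MCCLIV = 1254
MDLX = 1560
1560 is larger

MDLX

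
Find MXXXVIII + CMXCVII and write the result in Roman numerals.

MXXXVIII = 1038
CMXCVII = 997
1038 + 997 = 2035

MMXXXV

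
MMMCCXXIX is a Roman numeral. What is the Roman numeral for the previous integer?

MMMCCXXIX = 3229; previous is 3228

MMMCCXXVIII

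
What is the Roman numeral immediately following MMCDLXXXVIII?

MMCDLXXXVIII = 2488; next is 2489

MMCDLXXXIX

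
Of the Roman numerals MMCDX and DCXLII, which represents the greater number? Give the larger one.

MMCDX = 2410
DCXLII = 642
2410 is larger

MMCDX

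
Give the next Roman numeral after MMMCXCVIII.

MMMCXCVIII = 3198, so the next integer is 3198 + 1 = 3199

MMMCXCIX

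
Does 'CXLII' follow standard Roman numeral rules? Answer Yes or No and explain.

'CXLII': Check the rules: uses only the symbols I, V, X, L, C, D, M; no symbol is repeated more than three times in a row; V, L and D each appear at most once; the only place a smaller symbol precedes a larger one is the allowed subtractive pair XL, the symbol right after such a pair (if any) is smaller than the pair's first symbol, and otherwise the values never increase from left to right. Value: C (100) + XL (40) + I (1) + I (1) = 142. So it is a valid standard Roman numeral.

Yes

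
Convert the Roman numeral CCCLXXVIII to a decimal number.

CCCLXXVIII: C=100, C=100, C=100, L=50, X=10, X=10, V=5, I=1, I=1, I=1
100 + 100 + 100 + 50 + 10 + 10 + 5 + 1 + 1 + 1 = 378

378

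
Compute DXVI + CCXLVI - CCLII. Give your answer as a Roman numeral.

DXVI = 516, CCXLVI = 246, CCLII = 252
516 + 246 = 762
762 - 252 = 510

DX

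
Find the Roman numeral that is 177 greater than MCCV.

MCCV = 1205
1205 + 177 = 1382

MCCCLXXXII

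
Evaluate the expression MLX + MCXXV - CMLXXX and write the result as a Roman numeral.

MLX = 1060, MCXXV = 1125, CMLXXX = 980
1060 + 1125 = 2185
2185 - 980 = 1205

MCCV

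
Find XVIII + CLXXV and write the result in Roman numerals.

XVIII = 18
CLXXV = 175
18 + 175 = 193

CXCIII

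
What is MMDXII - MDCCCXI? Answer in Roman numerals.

MMDXII = 2512
MDCCCXI = 1811
2512 - 1811 = 701

DCCI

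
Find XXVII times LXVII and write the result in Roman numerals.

XXVII = 27
LXVII = 67
27 × 67 = 1809

MDCCCIX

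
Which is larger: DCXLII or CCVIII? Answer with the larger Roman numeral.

DCXLII = 642
CCVIII = 208
642 is larger

DCXLII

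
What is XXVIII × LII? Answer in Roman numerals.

XXVIII = 28
LII = 52
28 × 52 = 1456

MCDLVI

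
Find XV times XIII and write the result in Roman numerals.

XV = 15
XIII = 13
15 × 13 = 195

CXCV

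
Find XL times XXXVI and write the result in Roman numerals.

XL = 40
XXXVI = 36
40 × 36 = 1440

MCDXL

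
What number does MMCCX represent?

MMCCX: M=1000, M=1000, C=100, C=100, X=10
1000 + 1000 + 100 + 100 + 10 = 2210

2210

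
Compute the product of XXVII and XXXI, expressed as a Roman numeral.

XXVII = 27
XXXI = 31
27 × 31 = 837

DCCCXXXVII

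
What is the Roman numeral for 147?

Convert 147 to Roman numerals:
  147 contains 1×100 (C)
  47 contains 1×40 (XL)
  7 contains 1×5 (V)
  2 contains 2×1 (II)

CXLVII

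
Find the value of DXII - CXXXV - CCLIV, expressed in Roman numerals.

DXII = 512, CXXXV = 135, CCLIV = 254
512 - 135 = 377
377 - 254 = 123

CXXIII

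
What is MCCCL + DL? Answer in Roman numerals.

MCCCL = 1350
DL = 550
1350 + 550 = 1900

MCM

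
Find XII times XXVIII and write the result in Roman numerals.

XII = 12
XXVIII = 28
12 × 28 = 336

CCCXXXVI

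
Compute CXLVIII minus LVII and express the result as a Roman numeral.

CXLVIII = 148
LVII = 57
148 - 57 = 91

XCI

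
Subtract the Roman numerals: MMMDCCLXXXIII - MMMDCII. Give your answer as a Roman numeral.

MMMDCCLXXXIII = 3783
MMMDCII = 3602
3783 - 3602 = 181

CLXXXI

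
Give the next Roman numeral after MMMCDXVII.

MMMCDXVII = 3417, so the next integer is 3417 + 1 = 3418

MMMCDXVIII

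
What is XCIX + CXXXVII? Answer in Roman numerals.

XCIX = 99
CXXXVII = 137
99 + 137 = 236

CCXXXVI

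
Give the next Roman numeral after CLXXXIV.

CLXXXIV = 184, so the next integer is 184 + 1 = 185

CLXXXV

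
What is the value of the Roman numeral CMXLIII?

CMXLIII: CM=900, XL=40, I=1, I=1, I=1
900 + 40 + 1 + 1 + 1 = 943

943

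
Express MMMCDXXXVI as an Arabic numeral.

MMMCDXXXVI: M=1000, M=1000, M=1000, CD=400, X=10, X=10, X=10, V=5, I=1
1000 + 1000 + 1000 + 400 + 10 + 10 + 10 + 5 + 1 = 3436

3436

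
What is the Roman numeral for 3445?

Convert 3445 to Roman numerals:
  3445 contains 3×1000 (MMM)
  445 contains 1×400 (CD)
  45 contains 1×40 (XL)
  5 contains 1×5 (V)

MMMCDXLV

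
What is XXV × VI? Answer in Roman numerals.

XXV = 25
VI = 6
25 × 6 = 150

CL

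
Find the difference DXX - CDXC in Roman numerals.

DXX = 520
CDXC = 490
520 - 490 = 30

XXX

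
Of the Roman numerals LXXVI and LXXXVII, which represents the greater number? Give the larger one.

LXXVI = 76
LXXXVII = 87
87 is larger

LXXXVII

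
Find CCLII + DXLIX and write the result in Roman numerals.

CCLII = 252
DXLIX = 549
252 + 549 = 801

DCCCI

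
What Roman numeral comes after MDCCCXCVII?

MDCCCXCVII = 1897, so the next integer is 1897 + 1 = 1898

MDCCCXCVIII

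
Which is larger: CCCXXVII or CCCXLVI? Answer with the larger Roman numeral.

CCCXXVII = 327
CCCXLVI = 346
346 is larger

CCCXLVI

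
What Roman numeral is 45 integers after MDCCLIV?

MDCCLIV = 1754
1754 + 45 = 1799

MDCCXCIX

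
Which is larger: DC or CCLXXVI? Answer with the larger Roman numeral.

DC = 600
CCLXXVI = 276
600 is larger

DC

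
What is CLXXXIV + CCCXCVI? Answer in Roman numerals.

CLXXXIV = 184
CCCXCVI = 396
184 + 396 = 580

DLXXX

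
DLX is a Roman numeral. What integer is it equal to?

DLX: D=500, L=50, X=10
500 + 50 + 10 = 560

560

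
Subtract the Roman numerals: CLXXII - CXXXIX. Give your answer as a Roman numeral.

CLXXII = 172
CXXXIX = 139
172 - 139 = 33

XXXIII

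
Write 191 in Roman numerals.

Convert 191 to Roman numerals:
  191 contains 1×100 (C)
  91 contains 1×90 (XC)
  1 contains 1×1 (I)

CXCI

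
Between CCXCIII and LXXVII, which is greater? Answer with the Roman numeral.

CCXCIII = 293
LXXVII = 77
293 is larger

CCXCIII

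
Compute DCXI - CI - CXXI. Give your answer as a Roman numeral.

DCXI = 611, CI = 101, CXXI = 121
611 - 101 = 510
510 - 121 = 389

CCCLXXXIX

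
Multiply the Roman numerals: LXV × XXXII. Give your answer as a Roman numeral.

LXV = 65
XXXII = 32
65 × 32 = 2080

MMLXXX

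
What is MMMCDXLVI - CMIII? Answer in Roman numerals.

MMMCDXLVI = 3446
CMIII = 903
3446 - 903 = 2543

MMDXLIII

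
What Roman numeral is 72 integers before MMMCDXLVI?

MMMCDXLVI = 3446
3446 - 72 = 3374

MMMCCCLXXIV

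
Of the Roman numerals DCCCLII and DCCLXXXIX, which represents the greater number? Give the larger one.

DCCCLII = 852
DCCLXXXIX = 789
852 is larger

DCCCLII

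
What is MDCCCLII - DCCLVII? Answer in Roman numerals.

MDCCCLII = 1852
DCCLVII = 757
1852 - 757 = 1095

MXCV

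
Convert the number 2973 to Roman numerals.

Convert 2973 to Roman numerals:
  2973 contains 2×1000 (MM)
  973 contains 1×900 (CM)
  73 contains 1×50 (L)
  23 contains 2×10 (XX)
  3 contains 3×1 (III)

MMCMLXXIII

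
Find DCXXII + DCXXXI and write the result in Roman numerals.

DCXXII = 622
DCXXXI = 631
622 + 631 = 1253

MCCLIII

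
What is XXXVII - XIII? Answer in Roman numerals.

XXXVII = 37
XIII = 13
37 - 13 = 24

XXIV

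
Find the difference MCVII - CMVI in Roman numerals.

MCVII = 1107
CMVI = 906
1107 - 906 = 201

CCI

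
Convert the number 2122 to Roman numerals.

Convert 2122 to Roman numerals:
  2122 contains 2×1000 (MM)
  122 contains 1×100 (C)
  22 contains 2×10 (XX)
  2 contains 2×1 (II)

MMCXXII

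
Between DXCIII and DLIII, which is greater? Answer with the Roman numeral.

DXCIII = 593
DLIII = 553
593 is larger

DXCIII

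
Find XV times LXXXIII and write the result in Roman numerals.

XV = 15
LXXXIII = 83
15 × 83 = 1245

MCCXLV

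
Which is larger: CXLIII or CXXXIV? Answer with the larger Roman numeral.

CXLIII = 143
CXXXIV = 134
143 is larger

CXLIII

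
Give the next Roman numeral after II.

II = 2, so the next integer is 2 + 1 = 3

III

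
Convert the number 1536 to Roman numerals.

Convert 1536 to Roman numerals:
  1536 contains 1×1000 (M)
  536 contains 1×500 (D)
  36 contains 3×10 (XXX)
  6 contains 1×5 (V)
  1 contains 1×1 (I)

MDXXXVI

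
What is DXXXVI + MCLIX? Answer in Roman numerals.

DXXXVI = 536
MCLIX = 1159
536 + 1159 = 1695

MDCXCV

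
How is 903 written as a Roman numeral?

Convert 903 to Roman numerals:
  903 contains 1×900 (CM)
  3 contains 3×1 (III)

CMIII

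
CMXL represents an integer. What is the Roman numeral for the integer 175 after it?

CMXL = 940
940 + 175 = 1115

MCXV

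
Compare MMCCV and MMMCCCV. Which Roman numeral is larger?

MMCCV = 2205
MMMCCCV = 3305
3305 is larger

MMMCCCV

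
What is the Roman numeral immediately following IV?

IV = 4; next is 5

V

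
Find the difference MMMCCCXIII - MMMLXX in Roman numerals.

MMMCCCXIII = 3313
MMMLXX = 3070
3313 - 3070 = 243

CCXLIII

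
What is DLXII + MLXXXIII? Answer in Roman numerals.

DLXII = 562
MLXXXIII = 1083
562 + 1083 = 1645

MDCXLV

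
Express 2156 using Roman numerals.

Convert 2156 to Roman numerals:
  2156 contains 2×1000 (MM)
  156 contains 1×100 (C)
  56 contains 1×50 (L)
  6 contains 1×5 (V)
  1 contains 1×1 (I)

MMCLVI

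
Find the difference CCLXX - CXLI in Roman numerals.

CCLXX = 270
CXLI = 141
270 - 141 = 129

CXXIX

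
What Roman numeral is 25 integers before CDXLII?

CDXLII = 442
442 - 25 = 417

CDXVII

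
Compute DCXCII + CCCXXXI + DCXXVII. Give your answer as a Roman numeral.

DCXCII = 692, CCCXXXI = 331, DCXXVII = 627
692 + 331 = 1023
1023 + 627 = 1650

MDCL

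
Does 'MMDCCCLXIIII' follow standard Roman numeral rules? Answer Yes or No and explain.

'MMDCCCLXIIII': More than 3 consecutive I's

No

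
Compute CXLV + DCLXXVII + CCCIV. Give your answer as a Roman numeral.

CXLV = 145, DCLXXVII = 677, CCCIV = 304
145 + 677 = 822
822 + 304 = 1126

MCXXVI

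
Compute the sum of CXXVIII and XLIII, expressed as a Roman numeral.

CXXVIII = 128
XLIII = 43
128 + 43 = 171

CLXXI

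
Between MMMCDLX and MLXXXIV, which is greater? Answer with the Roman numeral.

MMMCDLX = 3460
MLXXXIV = 1084
3460 is larger

MMMCDLX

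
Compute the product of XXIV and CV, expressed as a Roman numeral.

XXIV = 24
CV = 105
24 × 105 = 2520

MMDXX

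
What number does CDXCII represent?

CDXCII: CD=400, XC=90, I=1, I=1
400 + 90 + 1 + 1 = 492

492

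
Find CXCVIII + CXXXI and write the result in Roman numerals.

CXCVIII = 198
CXXXI = 131
198 + 131 = 329

CCCXXIX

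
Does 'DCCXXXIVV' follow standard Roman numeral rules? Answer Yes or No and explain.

'DCCXXXIVV': V should not appear more than once

No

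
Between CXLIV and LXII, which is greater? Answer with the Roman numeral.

CXLIV = 144
LXII = 62
144 is larger

CXLIV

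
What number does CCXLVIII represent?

CCXLVIII: C=100, C=100, XL=40, V=5, I=1, I=1, I=1
100 + 100 + 40 + 5 + 1 + 1 + 1 = 248

248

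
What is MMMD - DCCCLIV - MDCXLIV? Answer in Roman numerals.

MMMD = 3500, DCCCLIV = 854, MDCXLIV = 1644
3500 - 854 = 2646
2646 - 1644 = 1002

MII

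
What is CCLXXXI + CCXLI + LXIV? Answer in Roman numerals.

CCLXXXI = 281, CCXLI = 241, LXIV = 64
281 + 241 = 522
522 + 64 = 586

DLXXXVI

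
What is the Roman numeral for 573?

Convert 573 to Roman numerals:
  573 contains 1×500 (D)
  73 contains 1×50 (L)
  23 contains 2×10 (XX)
  3 contains 3×1 (III)

DLXXIII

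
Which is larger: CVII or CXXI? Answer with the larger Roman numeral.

CVII = 107
CXXI = 121
121 is larger

CXXI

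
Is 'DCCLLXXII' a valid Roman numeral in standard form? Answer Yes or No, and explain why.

'DCCLLXXII': L should not appear more than once

No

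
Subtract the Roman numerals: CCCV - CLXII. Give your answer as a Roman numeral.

CCCV = 305
CLXII = 162
305 - 162 = 143

CXLIII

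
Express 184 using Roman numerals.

Convert 184 to Roman numerals:
  184 contains 1×100 (C)
  84 contains 1×50 (L)
  34 contains 3×10 (XXX)
  4 contains 1×4 (IV)

CLXXXIV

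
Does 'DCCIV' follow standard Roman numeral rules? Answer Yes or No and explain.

'DCCIV': Check the rules: uses only the symbols I, V, X, L, C, D, M; no symbol is repeated more than three times in a row; V, L and D each appear at most once; the only place a smaller symbol precedes a larger one is the allowed subtractive pair IV, the symbol right after such a pair (if any) is smaller than the pair's first symbol, and otherwise the values never increase from left to right. Value: D (500) + C (100) + C (100) + IV (4) = 704. So it is a valid standard Roman numeral.

Yes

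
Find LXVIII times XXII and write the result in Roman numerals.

LXVIII = 68
XXII = 22
68 × 22 = 1496

MCDXCVI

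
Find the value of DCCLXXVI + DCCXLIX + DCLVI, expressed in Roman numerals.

DCCLXXVI = 776, DCCXLIX = 749, DCLVI = 656
776 + 749 = 1525
1525 + 656 = 2181

MMCLXXXI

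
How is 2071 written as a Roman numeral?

Convert 2071 to Roman numerals:
  2071 contains 2×1000 (MM)
  71 contains 1×50 (L)
  21 contains 2×10 (XX)
  1 contains 1×1 (I)

MMLXXI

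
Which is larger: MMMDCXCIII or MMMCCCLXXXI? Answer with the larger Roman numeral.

MMMDCXCIII = 3693
MMMCCCLXXXI = 3381
3693 is larger

MMMDCXCIII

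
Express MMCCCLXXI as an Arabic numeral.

MMCCCLXXI: M=1000, M=1000, C=100, C=100, C=100, L=50, X=10, X=10, I=1
1000 + 1000 + 100 + 100 + 100 + 50 + 10 + 10 + 1 = 2371

2371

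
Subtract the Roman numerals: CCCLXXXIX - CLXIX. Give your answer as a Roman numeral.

CCCLXXXIX = 389
CLXIX = 169
389 - 169 = 220

CCXX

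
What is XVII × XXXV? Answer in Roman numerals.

XVII = 17
XXXV = 35
17 × 35 = 595

DXCV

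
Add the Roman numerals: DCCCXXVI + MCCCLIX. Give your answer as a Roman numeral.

DCCCXXVI = 826
MCCCLIX = 1359
826 + 1359 = 2185

MMCLXXXV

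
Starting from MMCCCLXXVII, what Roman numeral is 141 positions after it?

MMCCCLXXVII = 2377
2377 + 141 = 2518

MMDXVIII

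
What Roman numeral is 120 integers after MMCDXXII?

MMCDXXII = 2422
2422 + 120 = 2542

MMDXLII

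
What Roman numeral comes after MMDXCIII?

MMDXCIII = 2593; next is 2594

MMDXCIV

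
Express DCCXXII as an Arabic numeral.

DCCXXII: D=500, C=100, C=100, X=10, X=10, I=1, I=1
500 + 100 + 100 + 10 + 10 + 1 + 1 = 722

722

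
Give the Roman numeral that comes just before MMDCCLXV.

MMDCCLXV = 2765, so the previous integer is 2765 - 1 = 2764

MMDCCLXIV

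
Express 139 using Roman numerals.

Convert 139 to Roman numerals:
  139 contains 1×100 (C)
  39 contains 3×10 (XXX)
  9 contains 1×9 (IX)

CXXXIX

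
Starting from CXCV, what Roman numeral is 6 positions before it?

CXCV = 195
195 - 6 = 189

CLXXXIX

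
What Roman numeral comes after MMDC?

MMDC = 2600; next is 2601

MMDCI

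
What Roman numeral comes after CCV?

CCV = 205; next is 206

CCVI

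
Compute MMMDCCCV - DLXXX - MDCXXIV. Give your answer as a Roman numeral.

MMMDCCCV = 3805, DLXXX = 580, MDCXXIV = 1624
3805 - 580 = 3225
3225 - 1624 = 1601

MDCI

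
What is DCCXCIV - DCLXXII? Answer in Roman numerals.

DCCXCIV = 794
DCLXXII = 672
794 - 672 = 122

CXXII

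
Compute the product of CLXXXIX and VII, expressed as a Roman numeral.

CLXXXIX = 189
VII = 7
189 × 7 = 1323

MCCCXXIII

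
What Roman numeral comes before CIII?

CIII = 103, so the previous integer is 103 - 1 = 102

CII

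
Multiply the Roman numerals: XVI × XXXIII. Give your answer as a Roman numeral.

XVI = 16
XXXIII = 33
16 × 33 = 528

DXXVIII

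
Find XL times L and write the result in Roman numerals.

XL = 40
L = 50
40 × 50 = 2000

MM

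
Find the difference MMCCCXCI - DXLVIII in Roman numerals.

MMCCCXCI = 2391
DXLVIII = 548
2391 - 548 = 1843

MDCCCXLIII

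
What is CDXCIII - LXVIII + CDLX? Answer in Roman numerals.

CDXCIII = 493, LXVIII = 68, CDLX = 460
493 - 68 = 425
425 + 460 = 885

DCCCLXXXV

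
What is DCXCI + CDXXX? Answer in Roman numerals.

DCXCI = 691
CDXXX = 430
691 + 430 = 1121

MCXXI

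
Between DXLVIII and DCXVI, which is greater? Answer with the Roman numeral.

DXLVIII = 548
DCXVI = 616
616 is larger

DCXVI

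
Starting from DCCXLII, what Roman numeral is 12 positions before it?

DCCXLII = 742
742 - 12 = 730

DCCXXX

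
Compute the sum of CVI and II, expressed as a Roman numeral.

CVI = 106
II = 2
106 + 2 = 108

CVIII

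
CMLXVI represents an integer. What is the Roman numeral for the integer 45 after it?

CMLXVI = 966
966 + 45 = 1011

MXI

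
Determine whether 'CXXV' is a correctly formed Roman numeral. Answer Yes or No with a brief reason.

'CXXV': Check the rules: uses only the symbols I, V, X, L, C, D, M; no symbol is repeated more than three times in a row; V, L and D each appear at most once; no smaller symbol precedes a larger one (values never increase from left to right). Value: C (100) + X (10) + X (10) + V (5) = 125. So it is a valid standard Roman numeral.

Yes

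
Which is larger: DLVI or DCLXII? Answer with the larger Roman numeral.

DLVI = 556
DCLXII = 662
662 is larger

DCLXII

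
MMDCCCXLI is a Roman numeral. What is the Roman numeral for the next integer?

MMDCCCXLI = 2841, so the next integer is 2841 + 1 = 2842

MMDCCCXLII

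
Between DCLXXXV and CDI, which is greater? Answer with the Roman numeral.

DCLXXXV = 685
CDI = 401
685 is larger

DCLXXXV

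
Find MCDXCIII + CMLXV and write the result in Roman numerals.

MCDXCIII = 1493
CMLXV = 965
1493 + 965 = 2458

MMCDLVIII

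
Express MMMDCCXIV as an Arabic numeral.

MMMDCCXIV: M=1000, M=1000, M=1000, D=500, C=100, C=100, X=10, IV=4
1000 + 1000 + 1000 + 500 + 100 + 100 + 10 + 4 = 3714

3714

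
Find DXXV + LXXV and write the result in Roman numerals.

DXXV = 525
LXXV = 75
525 + 75 = 600

DC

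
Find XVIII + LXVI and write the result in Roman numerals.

XVIII = 18
LXVI = 66
18 + 66 = 84

LXXXIV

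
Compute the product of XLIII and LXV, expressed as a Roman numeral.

XLIII = 43
LXV = 65
43 × 65 = 2795

MMDCCXCV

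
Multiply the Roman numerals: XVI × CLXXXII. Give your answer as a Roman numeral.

XVI = 16
CLXXXII = 182
16 × 182 = 2912

MMCMXII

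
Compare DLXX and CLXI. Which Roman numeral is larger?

DLXX = 570
CLXI = 161
570 is larger

DLXX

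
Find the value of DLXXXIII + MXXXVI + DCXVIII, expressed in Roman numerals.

DLXXXIII = 583, MXXXVI = 1036, DCXVIII = 618
583 + 1036 = 1619
1619 + 618 = 2237

MMCCXXXVII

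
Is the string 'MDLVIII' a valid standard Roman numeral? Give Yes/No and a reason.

'MDLVIII': Check the rules: uses only the symbols I, V, X, L, C, D, M; no symbol is repeated more than three times in a row; V, L and D each appear at most once; no smaller symbol precedes a larger one (values never increase from left to right). Value: M (1000) + D (500) + L (50) + V (5) + I (1) + I (1) + I (1) = 1558. So it is a valid standard Roman numeral.

Yes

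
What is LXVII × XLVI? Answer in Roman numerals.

LXVII = 67
XLVI = 46
67 × 46 = 3082

MMMLXXXII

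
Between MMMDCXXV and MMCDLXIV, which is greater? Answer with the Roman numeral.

MMMDCXXV = 3625
MMCDLXIV = 2464
3625 is larger

MMMDCXXV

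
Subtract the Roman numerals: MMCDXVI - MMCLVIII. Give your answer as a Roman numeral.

MMCDXVI = 2416
MMCLVIII = 2158
2416 - 2158 = 258

CCLVIII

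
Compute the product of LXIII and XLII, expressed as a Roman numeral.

LXIII = 63
XLII = 42
63 × 42 = 2646

MMDCXLVI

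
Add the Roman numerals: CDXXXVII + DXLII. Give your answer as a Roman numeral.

CDXXXVII = 437
DXLII = 542
437 + 542 = 979

CMLXXIX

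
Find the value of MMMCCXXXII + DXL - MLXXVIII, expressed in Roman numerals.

MMMCCXXXII = 3232, DXL = 540, MLXXVIII = 1078
3232 + 540 = 3772
3772 - 1078 = 2694

MMDCXCIV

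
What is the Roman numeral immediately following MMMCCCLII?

MMMCCCLII = 3352, so the next integer is 3352 + 1 = 3353

MMMCCCLIII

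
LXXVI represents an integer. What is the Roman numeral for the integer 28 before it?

LXXVI = 76
76 - 28 = 48

XLVIII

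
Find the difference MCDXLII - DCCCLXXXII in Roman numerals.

MCDXLII = 1442
DCCCLXXXII = 882
1442 - 882 = 560

DLX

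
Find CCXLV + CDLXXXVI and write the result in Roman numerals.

CCXLV = 245
CDLXXXVI = 486
245 + 486 = 731

DCCXXXI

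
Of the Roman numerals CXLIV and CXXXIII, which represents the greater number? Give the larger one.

CXLIV = 144
CXXXIII = 133
144 is larger

CXLIV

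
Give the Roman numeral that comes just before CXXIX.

CXXIX = 129; previous is 128

CXXVIII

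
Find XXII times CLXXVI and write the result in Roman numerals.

XXII = 22
CLXXVI = 176
22 × 176 = 3872

MMMDCCCLXXII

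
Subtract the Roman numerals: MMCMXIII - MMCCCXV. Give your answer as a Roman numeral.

MMCMXIII = 2913
MMCCCXV = 2315
2913 - 2315 = 598

DXCVIII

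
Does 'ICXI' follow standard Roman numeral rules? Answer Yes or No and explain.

'ICXI': Invalid subtractive combination: IC

No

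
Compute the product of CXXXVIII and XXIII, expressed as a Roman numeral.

CXXXVIII = 138
XXIII = 23
138 × 23 = 3174

MMMCLXXIV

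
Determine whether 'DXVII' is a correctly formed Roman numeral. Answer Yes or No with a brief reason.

'DXVII': Check the rules: uses only the symbols I, V, X, L, C, D, M; no symbol is repeated more than three times in a row; V, L and D each appear at most once; no smaller symbol precedes a larger one (values never increase from left to right). Value: D (500) + X (10) + V (5) + I (1) + I (1) = 517. So it is a valid standard Roman numeral.

Yes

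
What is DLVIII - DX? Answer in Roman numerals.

DLVIII = 558
DX = 510
558 - 510 = 48

XLVIII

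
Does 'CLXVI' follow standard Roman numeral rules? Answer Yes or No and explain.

'CLXVI': Check the rules: uses only the symbols I, V, X, L, C, D, M; no symbol is repeated more than three times in a row; V, L and D each appear at most once; no smaller symbol precedes a larger one (values never increase from left to right). Value: C (100) + L (50) + X (10) + V (5) + I (1) = 166. So it is a valid standard Roman numeral.

Yes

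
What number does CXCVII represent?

CXCVII: C=100, XC=90, V=5, I=1, I=1
100 + 90 + 5 + 1 + 1 = 197

197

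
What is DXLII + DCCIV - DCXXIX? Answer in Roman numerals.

DXLII = 542, DCCIV = 704, DCXXIX = 629
542 + 704 = 1246
1246 - 629 = 617

DCXVII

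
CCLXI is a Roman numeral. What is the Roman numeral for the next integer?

CCLXI = 261, so the next integer is 261 + 1 = 262

CCLXII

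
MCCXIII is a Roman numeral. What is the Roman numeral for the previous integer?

MCCXIII = 1213, so the previous integer is 1213 - 1 = 1212

MCCXII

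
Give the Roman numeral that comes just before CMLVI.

CMLVI = 956; previous is 955

CMLV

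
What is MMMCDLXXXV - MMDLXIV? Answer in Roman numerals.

MMMCDLXXXV = 3485
MMDLXIV = 2564
3485 - 2564 = 921

CMXXI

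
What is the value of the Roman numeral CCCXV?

CCCXV: C=100, C=100, C=100, X=10, V=5
100 + 100 + 100 + 10 + 5 = 315

315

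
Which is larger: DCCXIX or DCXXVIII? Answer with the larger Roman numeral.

DCCXIX = 719
DCXXVIII = 628
719 is larger

DCCXIX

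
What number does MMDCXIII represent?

MMDCXIII: M=1000, M=1000, D=500, C=100, X=10, I=1, I=1, I=1
1000 + 1000 + 500 + 100 + 10 + 1 + 1 + 1 = 2613

2613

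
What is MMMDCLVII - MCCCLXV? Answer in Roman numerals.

MMMDCLVII = 3657
MCCCLXV = 1365
3657 - 1365 = 2292

MMCCXCII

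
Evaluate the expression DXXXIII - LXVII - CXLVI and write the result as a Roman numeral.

DXXXIII = 533, LXVII = 67, CXLVI = 146
533 - 67 = 466
466 - 146 = 320

CCCXX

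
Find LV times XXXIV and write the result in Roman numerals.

LV = 55
XXXIV = 34
55 × 34 = 1870

MDCCCLXX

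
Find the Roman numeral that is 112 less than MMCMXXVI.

MMCMXXVI = 2926
2926 - 112 = 2814

MMDCCCXIV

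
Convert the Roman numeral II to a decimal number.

II: I=1, I=1
1 + 1 = 2

2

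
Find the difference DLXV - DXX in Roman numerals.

DLXV = 565
DXX = 520
565 - 520 = 45

XLV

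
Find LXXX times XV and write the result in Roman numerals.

LXXX = 80
XV = 15
80 × 15 = 1200

MCC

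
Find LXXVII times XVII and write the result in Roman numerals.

LXXVII = 77
XVII = 17
77 × 17 = 1309

MCCCIX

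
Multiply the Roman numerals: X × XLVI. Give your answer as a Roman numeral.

X = 10
XLVI = 46
10 × 46 = 460

CDLX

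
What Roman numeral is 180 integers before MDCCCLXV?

MDCCCLXV = 1865
1865 - 180 = 1685

MDCLXXXV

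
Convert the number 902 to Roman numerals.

Convert 902 to Roman numerals:
  902 contains 1×900 (CM)
  2 contains 2×1 (II)

CMII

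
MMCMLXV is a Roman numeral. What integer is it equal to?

MMCMLXV: M=1000, M=1000, CM=900, L=50, X=10, V=5
1000 + 1000 + 900 + 50 + 10 + 5 = 2965

2965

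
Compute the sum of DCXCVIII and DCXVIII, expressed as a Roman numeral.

DCXCVIII = 698
DCXVIII = 618
698 + 618 = 1316

MCCCXVI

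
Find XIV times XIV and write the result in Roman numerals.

XIV = 14
XIV = 14
14 × 14 = 196

CXCVI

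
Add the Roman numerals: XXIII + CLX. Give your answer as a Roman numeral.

XXIII = 23
CLX = 160
23 + 160 = 183

CLXXXIII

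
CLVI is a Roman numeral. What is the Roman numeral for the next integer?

CLVI = 156; next is 157

CLVII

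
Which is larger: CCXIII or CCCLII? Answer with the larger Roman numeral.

CCXIII = 213
CCCLII = 352
352 is larger

CCCLII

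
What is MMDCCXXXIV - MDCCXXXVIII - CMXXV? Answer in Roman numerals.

MMDCCXXXIV = 2734, MDCCXXXVIII = 1738, CMXXV = 925
2734 - 1738 = 996
996 - 925 = 71

LXXI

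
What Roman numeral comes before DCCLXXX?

DCCLXXX = 780, so the previous integer is 780 - 1 = 779

DCCLXXIX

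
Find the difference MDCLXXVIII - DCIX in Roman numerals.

MDCLXXVIII = 1678
DCIX = 609
1678 - 609 = 1069

MLXIX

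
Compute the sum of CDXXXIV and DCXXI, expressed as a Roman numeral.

CDXXXIV = 434
DCXXI = 621
434 + 621 = 1055

MLV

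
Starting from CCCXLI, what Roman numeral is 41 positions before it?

CCCXLI = 341
341 - 41 = 300

CCC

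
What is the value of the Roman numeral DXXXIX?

DXXXIX: D=500, X=10, X=10, X=10, IX=9
500 + 10 + 10 + 10 + 9 = 539

539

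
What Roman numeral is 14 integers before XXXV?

XXXV = 35
35 - 14 = 21

XXI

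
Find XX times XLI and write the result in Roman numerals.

XX = 20
XLI = 41
20 × 41 = 820

DCCCXX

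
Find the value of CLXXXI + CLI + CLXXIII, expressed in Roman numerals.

CLXXXI = 181, CLI = 151, CLXXIII = 173
181 + 151 = 332
332 + 173 = 505

DV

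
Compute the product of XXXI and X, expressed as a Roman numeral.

XXXI = 31
X = 10
31 × 10 = 310

CCCX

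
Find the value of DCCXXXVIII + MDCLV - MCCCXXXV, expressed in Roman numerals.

DCCXXXVIII = 738, MDCLV = 1655, MCCCXXXV = 1335
738 + 1655 = 2393
2393 - 1335 = 1058

MLVIII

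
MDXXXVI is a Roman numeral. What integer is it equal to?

MDXXXVI: M=1000, D=500, X=10, X=10, X=10, V=5, I=1
1000 + 500 + 10 + 10 + 10 + 5 + 1 = 1536

1536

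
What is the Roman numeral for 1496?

Convert 1496 to Roman numerals:
  1496 contains 1×1000 (M)
  496 contains 1×400 (CD)
  96 contains 1×90 (XC)
  6 contains 1×5 (V)
  1 contains 1×1 (I)

MCDXCVI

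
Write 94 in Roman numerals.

Convert 94 to Roman numerals:
  94 contains 1×90 (XC)
  4 contains 1×4 (IV)

XCIV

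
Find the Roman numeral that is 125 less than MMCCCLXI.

MMCCCLXI = 2361
2361 - 125 = 2236

MMCCXXXVI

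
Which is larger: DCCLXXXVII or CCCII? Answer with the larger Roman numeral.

DCCLXXXVII = 787
CCCII = 302
787 is larger

DCCLXXXVII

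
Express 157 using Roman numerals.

Convert 157 to Roman numerals:
  157 contains 1×100 (C)
  57 contains 1×50 (L)
  7 contains 1×5 (V)
  2 contains 2×1 (II)

CLVII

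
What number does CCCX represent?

CCCX: C=100, C=100, C=100, X=10
100 + 100 + 100 + 10 = 310

310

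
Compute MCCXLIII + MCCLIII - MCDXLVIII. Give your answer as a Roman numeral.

MCCXLIII = 1243, MCCLIII = 1253, MCDXLVIII = 1448
1243 + 1253 = 2496
2496 - 1448 = 1048

MXLVIII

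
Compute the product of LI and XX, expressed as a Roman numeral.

LI = 51
XX = 20
51 × 20 = 1020

MXX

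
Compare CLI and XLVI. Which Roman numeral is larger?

CLI = 151
XLVI = 46
151 is larger

CLI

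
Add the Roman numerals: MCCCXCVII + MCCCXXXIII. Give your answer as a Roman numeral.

MCCCXCVII = 1397
MCCCXXXIII = 1333
1397 + 1333 = 2730

MMDCCXXX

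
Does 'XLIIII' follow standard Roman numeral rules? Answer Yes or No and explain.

'XLIIII': More than 3 consecutive I's

No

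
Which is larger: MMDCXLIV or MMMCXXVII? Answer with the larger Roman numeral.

MMDCXLIV = 2644
MMMCXXVII = 3127
3127 is larger

MMMCXXVII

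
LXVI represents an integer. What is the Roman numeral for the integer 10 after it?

LXVI = 66
66 + 10 = 76

LXXVI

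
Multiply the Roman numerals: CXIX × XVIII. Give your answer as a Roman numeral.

CXIX = 119
XVIII = 18
119 × 18 = 2142

MMCXLII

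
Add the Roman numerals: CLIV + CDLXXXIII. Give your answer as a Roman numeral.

CLIV = 154
CDLXXXIII = 483
154 + 483 = 637

DCXXXVII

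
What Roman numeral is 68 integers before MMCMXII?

MMCMXII = 2912
2912 - 68 = 2844

MMDCCCXLIV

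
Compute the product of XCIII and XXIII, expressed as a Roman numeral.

XCIII = 93
XXIII = 23
93 × 23 = 2139

MMCXXXIX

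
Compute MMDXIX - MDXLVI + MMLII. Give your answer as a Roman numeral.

MMDXIX = 2519, MDXLVI = 1546, MMLII = 2052
2519 - 1546 = 973
973 + 2052 = 3025

MMMXXV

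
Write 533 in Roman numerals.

Convert 533 to Roman numerals:
  533 contains 1×500 (D)
  33 contains 3×10 (XXX)
  3 contains 3×1 (III)

DXXXIII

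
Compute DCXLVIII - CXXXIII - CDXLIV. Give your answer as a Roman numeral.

DCXLVIII = 648, CXXXIII = 133, CDXLIV = 444
648 - 133 = 515
515 - 444 = 71

LXXI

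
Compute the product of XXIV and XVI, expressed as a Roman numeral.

XXIV = 24
XVI = 16
24 × 16 = 384

CCCLXXXIV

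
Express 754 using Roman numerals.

Convert 754 to Roman numerals:
  754 contains 1×500 (D)
  254 contains 2×100 (CC)
  54 contains 1×50 (L)
  4 contains 1×4 (IV)

DCCLIV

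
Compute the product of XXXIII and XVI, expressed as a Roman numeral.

XXXIII = 33
XVI = 16
33 × 16 = 528

DXXVIII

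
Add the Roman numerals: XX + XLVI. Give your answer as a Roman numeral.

XX = 20
XLVI = 46
20 + 46 = 66

LXVI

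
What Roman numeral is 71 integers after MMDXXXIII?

MMDXXXIII = 2533
2533 + 71 = 2604

MMDCIV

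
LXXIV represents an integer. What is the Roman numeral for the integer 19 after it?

LXXIV = 74
74 + 19 = 93

XCIII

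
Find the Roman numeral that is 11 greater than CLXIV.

CLXIV = 164
164 + 11 = 175

CLXXV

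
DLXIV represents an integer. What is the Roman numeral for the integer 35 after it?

DLXIV = 564
564 + 35 = 599

DXCIX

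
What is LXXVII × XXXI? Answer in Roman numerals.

LXXVII = 77
XXXI = 31
77 × 31 = 2387

MMCCCLXXXVII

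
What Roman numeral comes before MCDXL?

MCDXL = 1440; previous is 1439

MCDXXXIX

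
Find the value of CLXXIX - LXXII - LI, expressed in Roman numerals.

CLXXIX = 179, LXXII = 72, LI = 51
179 - 72 = 107
107 - 51 = 56

LVI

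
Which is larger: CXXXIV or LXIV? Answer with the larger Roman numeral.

CXXXIV = 134
LXIV = 64
134 is larger

CXXXIV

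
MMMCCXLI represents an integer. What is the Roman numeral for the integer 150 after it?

MMMCCXLI = 3241
3241 + 150 = 3391

MMMCCCXCI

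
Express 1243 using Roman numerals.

Convert 1243 to Roman numerals:
  1243 contains 1×1000 (M)
  243 contains 2×100 (CC)
  43 contains 1×40 (XL)
  3 contains 3×1 (III)

MCCXLIII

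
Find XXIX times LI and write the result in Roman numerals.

XXIX = 29
LI = 51
29 × 51 = 1479

MCDLXXIX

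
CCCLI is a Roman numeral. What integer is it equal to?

CCCLI: C=100, C=100, C=100, L=50, I=1
100 + 100 + 100 + 50 + 1 = 351

351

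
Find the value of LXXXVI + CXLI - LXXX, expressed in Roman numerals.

LXXXVI = 86, CXLI = 141, LXXX = 80
86 + 141 = 227
227 - 80 = 147

CXLVII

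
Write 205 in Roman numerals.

Convert 205 to Roman numerals:
  205 contains 2×100 (CC)
  5 contains 1×5 (V)

CCV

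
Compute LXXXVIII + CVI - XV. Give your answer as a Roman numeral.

LXXXVIII = 88, CVI = 106, XV = 15
88 + 106 = 194
194 - 15 = 179

CLXXIX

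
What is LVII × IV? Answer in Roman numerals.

LVII = 57
IV = 4
57 × 4 = 228

CCXXVIII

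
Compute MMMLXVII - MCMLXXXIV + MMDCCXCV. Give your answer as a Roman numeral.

MMMLXVII = 3067, MCMLXXXIV = 1984, MMDCCXCV = 2795
3067 - 1984 = 1083
1083 + 2795 = 3878

MMMDCCCLXXVIII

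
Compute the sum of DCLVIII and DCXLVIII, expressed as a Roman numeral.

DCLVIII = 658
DCXLVIII = 648
658 + 648 = 1306

MCCCVI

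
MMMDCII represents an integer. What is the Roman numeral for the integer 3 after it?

MMMDCII = 3602
3602 + 3 = 3605

MMMDCV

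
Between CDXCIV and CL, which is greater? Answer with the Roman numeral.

CDXCIV = 494
CL = 150
494 is larger

CDXCIV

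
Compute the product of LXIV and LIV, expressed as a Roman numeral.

LXIV = 64
LIV = 54
64 × 54 = 3456

MMMCDLVI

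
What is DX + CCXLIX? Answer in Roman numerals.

DX = 510
CCXLIX = 249
510 + 249 = 759

DCCLIX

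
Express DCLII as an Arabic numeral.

DCLII: D=500, C=100, L=50, I=1, I=1
500 + 100 + 50 + 1 + 1 = 652

652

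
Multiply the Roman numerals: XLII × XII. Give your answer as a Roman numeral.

XLII = 42
XII = 12
42 × 12 = 504

DIV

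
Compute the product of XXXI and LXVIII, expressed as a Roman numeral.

XXXI = 31
LXVIII = 68
31 × 68 = 2108

MMCVIII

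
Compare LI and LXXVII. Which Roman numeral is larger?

LI = 51
LXXVII = 77
77 is larger

LXXVII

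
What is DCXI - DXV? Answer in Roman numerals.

DCXI = 611
DXV = 515
611 - 515 = 96

XCVI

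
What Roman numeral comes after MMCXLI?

MMCXLI = 2141, so the next integer is 2141 + 1 = 2142

MMCXLII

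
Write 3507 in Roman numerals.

Convert 3507 to Roman numerals:
  3507 contains 3×1000 (MMM)
  507 contains 1×500 (D)
  7 contains 1×5 (V)
  2 contains 2×1 (II)

MMMDVII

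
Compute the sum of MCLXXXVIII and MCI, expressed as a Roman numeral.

MCLXXXVIII = 1188
MCI = 1101
1188 + 1101 = 2289

MMCCLXXXIX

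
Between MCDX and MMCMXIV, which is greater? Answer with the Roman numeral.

MCDX = 1410
MMCMXIV = 2914
2914 is larger

MMCMXIV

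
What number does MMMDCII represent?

MMMDCII: M=1000, M=1000, M=1000, D=500, C=100, I=1, I=1
1000 + 1000 + 1000 + 500 + 100 + 1 + 1 = 3602

3602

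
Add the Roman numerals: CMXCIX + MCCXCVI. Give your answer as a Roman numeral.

CMXCIX = 999
MCCXCVI = 1296
999 + 1296 = 2295

MMCCXCV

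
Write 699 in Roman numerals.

Convert 699 to Roman numerals:
  699 contains 1×500 (D)
  199 contains 1×100 (C)
  99 contains 1×90 (XC)
  9 contains 1×9 (IX)

DCXCIX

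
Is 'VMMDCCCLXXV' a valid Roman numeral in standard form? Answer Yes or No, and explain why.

'VMMDCCCLXXV': V should not appear more than once

No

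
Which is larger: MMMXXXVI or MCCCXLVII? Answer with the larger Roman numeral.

MMMXXXVI = 3036
MCCCXLVII = 1347
3036 is larger

MMMXXXVI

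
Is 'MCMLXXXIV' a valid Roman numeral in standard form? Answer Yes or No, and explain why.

'MCMLXXXIV': Check the rules: uses only the symbols I, V, X, L, C, D, M; no symbol is repeated more than three times in a row; V, L and D each appear at most once; the only places a smaller symbol precedes a larger one are the allowed subtractive pairs CM, IV, the symbol right after such a pair (if any) is smaller than the pair's first symbol, and otherwise the values never increase from left to right. Value: M (1000) + CM (900) + L (50) + X (10) + X (10) + X (10) + IV (4) = 1984. So it is a valid standard Roman numeral.

Yes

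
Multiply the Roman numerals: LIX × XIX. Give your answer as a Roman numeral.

LIX = 59
XIX = 19
59 × 19 = 1121

MCXXI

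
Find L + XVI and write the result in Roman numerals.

L = 50
XVI = 16
50 + 16 = 66

LXVI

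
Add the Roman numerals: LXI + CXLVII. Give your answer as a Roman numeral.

LXI = 61
CXLVII = 147
61 + 147 = 208

CCVIII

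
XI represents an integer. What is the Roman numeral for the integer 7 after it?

XI = 11
11 + 7 = 18

XVIII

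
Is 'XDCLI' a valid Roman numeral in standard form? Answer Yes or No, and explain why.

'XDCLI': Invalid subtractive combination: XD

No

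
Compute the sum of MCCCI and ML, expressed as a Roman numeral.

MCCCI = 1301
ML = 1050
1301 + 1050 = 2351

MMCCCLI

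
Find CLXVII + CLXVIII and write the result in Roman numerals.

CLXVII = 167
CLXVIII = 168
167 + 168 = 335

CCCXXXV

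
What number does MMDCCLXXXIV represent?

MMDCCLXXXIV: M=1000, M=1000, D=500, C=100, C=100, L=50, X=10, X=10, X=10, IV=4
1000 + 1000 + 500 + 100 + 100 + 50 + 10 + 10 + 10 + 4 = 2784

2784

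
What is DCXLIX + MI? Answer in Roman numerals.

DCXLIX = 649
MI = 1001
649 + 1001 = 1650

MDCL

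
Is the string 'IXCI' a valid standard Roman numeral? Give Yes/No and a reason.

'IXCI': I (position 1) comes before the larger symbol C (position 3) without being directly in front of it as a subtractive pair; apart from IV, IX, XL, XC, CD and CM, symbols must go from largest to smallest

No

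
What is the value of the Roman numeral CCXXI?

CCXXI: C=100, C=100, X=10, X=10, I=1
100 + 100 + 10 + 10 + 1 = 221

221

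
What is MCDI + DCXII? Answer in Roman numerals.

MCDI = 1401
DCXII = 612
1401 + 612 = 2013

MMXIII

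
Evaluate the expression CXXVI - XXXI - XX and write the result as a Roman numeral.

CXXVI = 126, XXXI = 31, XX = 20
126 - 31 = 95
95 - 20 = 75

LXXV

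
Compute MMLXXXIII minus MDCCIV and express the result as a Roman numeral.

MMLXXXIII = 2083
MDCCIV = 1704
2083 - 1704 = 379

CCCLXXIX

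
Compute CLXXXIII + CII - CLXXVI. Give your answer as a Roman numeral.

CLXXXIII = 183, CII = 102, CLXXVI = 176
183 + 102 = 285
285 - 176 = 109

CIX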